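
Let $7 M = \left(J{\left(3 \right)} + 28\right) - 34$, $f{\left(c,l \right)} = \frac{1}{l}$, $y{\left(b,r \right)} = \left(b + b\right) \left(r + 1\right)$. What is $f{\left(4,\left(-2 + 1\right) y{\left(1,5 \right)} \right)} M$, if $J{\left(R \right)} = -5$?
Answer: $\frac{11}{84} \approx 0.13095$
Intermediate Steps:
$y{\left(b,r \right)} = 2 b \left(1 + r\right)$
$M = - \frac{11}{7}$ ($M = \frac{\left(-5 + 28\right) - 34}{7} = \frac{23 - 34}{7} = \frac{1}{7} \left(-11\right) = - \frac{11}{7} \approx -1.5714$)
$f{\left(4,\left(-2 + 1\right) y{\left(1,5 \right)} \right)} M = \frac{1}{\left(-2 + 1\right) 2 \cdot 1 \left(1 + 5\right)} \left(- \frac{11}{7}\right) = \frac{1}{\left(-1\right) 2 \cdot 1 \cdot 6} \left(- \frac{11}{7}\right) = \frac{1}{\left(-1\right) 12} \left(- \frac{11}{7}\right) = \frac{1}{-12} \left(- \frac{11}{7}\right) = \left(- \frac{1}{12}\right) \left(- \frac{11}{7}\right) = \frac{11}{84}$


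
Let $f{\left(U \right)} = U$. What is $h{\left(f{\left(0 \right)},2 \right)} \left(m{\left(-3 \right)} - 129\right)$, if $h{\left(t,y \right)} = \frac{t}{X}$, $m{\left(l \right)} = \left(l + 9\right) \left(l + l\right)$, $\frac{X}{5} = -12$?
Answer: $0$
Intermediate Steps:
$X = -60$ ($X = 5 \left(-12\right) = -60$)
$m{\left(l \right)} = 2 l \left(9 + l\right)$ ($m{\left(l \right)} = \left(9 + l\right) 2 l = 2 l \left(9 + l\right)$)
$h{\left(t,y \right)} = - \frac{t}{60}$ ($h{\left(t,y \right)} = \frac{t}{-60} = t \left(- \frac{1}{60}\right) = - \frac{t}{60}$)
$h{\left(f{\left(0 \right)},2 \right)} \left(m{\left(-3 \right)} - 129\right) = \left(- \frac{1}{60}\right) 0 \left(2 \left(-3\right) \left(9 - 3\right) - 129\right) = 0 \left(2 \left(-3\right) 6 - 129\right) = 0 \left(-36 - 129\right) = 0 \left(-165\right) = 0$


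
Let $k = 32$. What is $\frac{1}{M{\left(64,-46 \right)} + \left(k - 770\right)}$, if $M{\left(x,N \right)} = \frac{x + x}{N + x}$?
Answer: $- \frac{9}{6578} \approx -0.0013682$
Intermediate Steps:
$M{\left(x,N \right)} = \frac{2 x}{N + x}$
$\frac{1}{M{\left(64,-46 \right)} + \left(k - 770\right)} = \frac{1}{2 \cdot 64 \frac{1}{-46 + 64} + \left(32 - 770\right)} = \frac{1}{2 \cdot 64 \cdot \frac{1}{18} + \left(32 - 770\right)} = \frac{1}{2 \cdot 64 \cdot \frac{1}{18} - 738} = \frac{1}{\frac{64}{9} - 738} = \frac{1}{- \frac{6578}{9}} = - \frac{9}{6578}$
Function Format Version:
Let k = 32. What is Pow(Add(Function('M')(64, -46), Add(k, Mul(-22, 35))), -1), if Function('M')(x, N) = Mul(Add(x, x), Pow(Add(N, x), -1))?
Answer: Rational(-9, 6578) ≈ -0.0013682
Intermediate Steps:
Function('M')(x, N) = Mul(2, x, Pow(Add(N, x), -1)) (Function('M')(x, N) = Mul(Mul(2, x), Pow(Add(N, x), -1)) = Mul(2, x, Pow(Add(N, x), -1)))
Pow(Add(Function('M')(64, -46), Add(k, Mul(-22, 35))), -1) = Pow(Add(Mul(2, 64, Pow(Add(-46, 64), -1)), Add(32, Mul(-22, 35))), -1) = Pow(Add(Mul(2, 64, Pow(18, -1)), Add(32, -770)), -1) = Pow(Add(Mul(2, 64, Rational(1, 18)), -738), -1) = Pow(Add(Rational(64, 9), -738), -1) = Pow(Rational(-6578, 9), -1) = Rational(-9, 6578)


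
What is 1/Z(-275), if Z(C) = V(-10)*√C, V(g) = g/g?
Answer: -I*√11/55 ≈ -0.060302*I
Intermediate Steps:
V(g) = 1
Z(C) = √C (Z(C) = 1*√C = √C)
1/Z(-275) = 1/(√(-275)) = 1/(5*I*√11) = -I*√11/55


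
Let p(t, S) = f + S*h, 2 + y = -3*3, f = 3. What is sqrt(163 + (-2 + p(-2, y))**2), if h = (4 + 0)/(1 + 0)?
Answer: 2*sqrt(503) ≈ 44.855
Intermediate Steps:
h = 4 (h = 4/1 = 4*1 = 4)
y = -11 (y = -2 - 3*3 = -2 - 9 = -11)
p(t, S) = 3 + 4*S (p(t, S) = 3 + S*4 = 3 + 4*S)
sqrt(163 + (-2 + p(-2, y))**2) = sqrt(163 + (-2 + (3 + 4*(-11)))**2) = sqrt(163 + (-2 + (3 - 44))**2) = sqrt(163 + (-2 - 41)**2) = sqrt(163 + (-43)**2) = sqrt(163 + 1849) = sqrt(2012) = 2*sqrt(503)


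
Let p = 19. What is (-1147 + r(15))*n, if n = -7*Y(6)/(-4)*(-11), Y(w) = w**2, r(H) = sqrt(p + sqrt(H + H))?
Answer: 794871 - 693*sqrt(19 + sqrt(30)) ≈ 7.9144e+5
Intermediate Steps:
r(H) = sqrt(19 + sqrt(2)*sqrt(H)) (r(H) = sqrt(19 + sqrt(H + H)) = sqrt(19 + sqrt(2*H)) = sqrt(19 + sqrt(2)*sqrt(H)))
n = -693 (n = -7*6**2/(-4)*(-11) = -252*(-1)/4*(-11) = -7*(-9)*(-11) = 63*(-11) = -693)
(-1147 + r(15))*n = (-1147 + sqrt(19 + sqrt(2)*sqrt(15)))*(-693) = (-1147 + sqrt(19 + sqrt(30)))*(-693) = 794871 - 693*sqrt(19 + sqrt(30))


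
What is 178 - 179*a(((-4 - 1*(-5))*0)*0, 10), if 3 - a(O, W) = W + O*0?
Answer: 1431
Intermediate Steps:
a(O, W) = 3 - W (a(O, W) = 3 - (W + O*0) = 3 - (W + 0) = 3 - W)
178 - 179*a(((-4 - 1*(-5))*0)*0, 10) = 178 - 179*(3 - 1*10) = 178 - 179*(3 - 10) = 178 - 179*(-7) = 178 + 1253 = 1431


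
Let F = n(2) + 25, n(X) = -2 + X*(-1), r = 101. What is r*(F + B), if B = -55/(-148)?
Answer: 319463/148 ≈ 2158.5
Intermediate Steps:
n(X) = -2 - X
B = 55/148 (B = -55*(-1/148) = 55/148 ≈ 0.37162)
F = 21 (F = (-2 - 1*2) + 25 = (-2 - 2) + 25 = -4 + 25 = 21)
r*(F + B) = 101*(21 + 55/148) = 101*(3163/148) = 319463/148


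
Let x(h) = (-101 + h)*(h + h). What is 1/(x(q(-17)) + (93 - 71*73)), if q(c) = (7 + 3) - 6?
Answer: -1/5866 ≈ -0.00017047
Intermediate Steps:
q(c) = 4 (q(c) = 10 - 6 = 4)
x(h) = 2*h*(-101 + h) (x(h) = (-101 + h)*(2*h) = 2*h*(-101 + h))
1/(x(q(-17)) + (93 - 71*73)) = 1/(2*4*(-101 + 4) + (93 - 71*73)) = 1/(2*4*(-97) + (93 - 5183)) = 1/(-776 - 5090) = 1/(-5866) = -1/5866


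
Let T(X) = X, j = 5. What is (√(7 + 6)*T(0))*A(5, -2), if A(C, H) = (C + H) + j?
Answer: 0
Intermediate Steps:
A(C, H) = 5 + C + H (A(C, H) = (C + H) + 5 = 5 + C + H)
(√(7 + 6)*T(0))*A(5, -2) = (√(7 + 6)*0)*(5 + 5 - 2) = (√13*0)*8 = 0*8 = 0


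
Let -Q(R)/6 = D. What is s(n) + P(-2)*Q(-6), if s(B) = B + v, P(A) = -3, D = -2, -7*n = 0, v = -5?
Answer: -41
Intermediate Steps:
n = 0 (n = -1/7*0 = 0)
Q(R) = 12 (Q(R) = -6*(-2) = 12)
s(B) = -5 + B (s(B) = B - 5 = -5 + B)
s(n) + P(-2)*Q(-6) = (-5 + 0) - 3*12 = -5 - 36 = -41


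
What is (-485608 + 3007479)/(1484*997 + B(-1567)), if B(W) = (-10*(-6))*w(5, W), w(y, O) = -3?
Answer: 229261/134488 ≈ 1.7047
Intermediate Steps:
B(W) = -180 (B(W) = -10*(-6)*(-3) = 60*(-3) = -180)
(-485608 + 3007479)/(1484*997 + B(-1567)) = (-485608 + 3007479)/(1484*997 - 180) = 2521871/(1479548 - 180) = 2521871/1479368 = 2521871*(1/1479368) = 229261/134488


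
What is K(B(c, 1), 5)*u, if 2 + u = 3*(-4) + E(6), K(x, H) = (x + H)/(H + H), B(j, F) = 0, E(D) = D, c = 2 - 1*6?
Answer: -4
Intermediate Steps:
c = -4 (c = 2 - 6 = -4)
K(x, H) = (H + x)/(2*H) (K(x, H) = (H + x)/((2*H)) = (H + x)*(1/(2*H)) = (H + x)/(2*H))
u = -8 (u = -2 + (3*(-4) + 6) = -2 + (-12 + 6) = -2 - 6 = -8)
K(B(c, 1), 5)*u = ((1/2)*(5 + 0)/5)*(-8) = ((1/2)*(1/5)*5)*(-8) = (1/2)*(-8) = -4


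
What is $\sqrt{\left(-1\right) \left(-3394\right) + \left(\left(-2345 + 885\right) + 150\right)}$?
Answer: $2 \sqrt{521} \approx 45.651$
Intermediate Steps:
$\sqrt{\left(-1\right) \left(-3394\right) + \left(\left(-2345 + 885\right) + 150\right)} = \sqrt{3394 + \left(-1460 + 150\right)} = \sqrt{3394 - 1310} = \sqrt{2084} = 2 \sqrt{521}$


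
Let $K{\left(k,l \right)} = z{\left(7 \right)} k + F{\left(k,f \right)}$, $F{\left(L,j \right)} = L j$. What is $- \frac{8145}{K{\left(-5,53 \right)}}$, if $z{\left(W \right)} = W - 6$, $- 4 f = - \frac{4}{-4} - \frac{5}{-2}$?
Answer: $13032$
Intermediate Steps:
$f = - \frac{7}{8}$ ($f = - \frac{- \frac{4}{-4} - \frac{5}{-2}}{4} = - \frac{\left(-4\right) \left(- \frac{1}{4}\right) - - \frac{5}{2}}{4} = - \frac{1 + \frac{5}{2}}{4} = \left(- \frac{1}{4}\right) \frac{7}{2} = - \frac{7}{8} \approx -0.875$)
$z{\left(W \right)} = -6 + W$
$K{\left(k,l \right)} = \frac{k}{8}$ ($K{\left(k,l \right)} = \left(-6 + 7\right) k + k \left(- \frac{7}{8}\right) = 1 k - \frac{7 k}{8} = k - \frac{7 k}{8} = \frac{k}{8}$)
$- \frac{8145}{K{\left(-5,53 \right)}} = - \frac{8145}{\frac{1}{8} \left(-5\right)} = - \frac{8145}{- \frac{5}{8}} = \left(-8145\right) \left(- \frac{8}{5}\right) = 13032$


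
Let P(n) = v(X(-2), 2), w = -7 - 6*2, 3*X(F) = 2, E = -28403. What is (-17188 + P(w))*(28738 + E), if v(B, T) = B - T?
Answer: -17275280/3 ≈ -5.7584e+6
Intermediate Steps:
X(F) = 2/3 (X(F) = (1/3)*2 = 2/3)
w = -19 (w = -7 - 12 = -19)
P(n) = -4/3 (P(n) = 2/3 - 1*2 = 2/3 - 2 = -4/3)
(-17188 + P(w))*(28738 + E) = (-17188 - 4/3)*(28738 - 28403) = -51568/3*335 = -17275280/3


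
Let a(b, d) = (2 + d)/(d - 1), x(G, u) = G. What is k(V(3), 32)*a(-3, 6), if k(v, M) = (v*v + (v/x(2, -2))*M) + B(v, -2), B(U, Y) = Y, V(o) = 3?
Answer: 88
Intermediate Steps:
a(b, d) = (2 + d)/(-1 + d)
k(v, M) = -2 + v² + M*v/2 (k(v, M) = (v*v + (v/2)*M) - 2 = (v² + (v*(½))*M) - 2 = (v² + (v/2)*M) - 2 = (v² + M*v/2) - 2 = -2 + v² + M*v/2)
k(V(3), 32)*a(-3, 6) = (-2 + 3² + (½)*32*3)*((2 + 6)/(-1 + 6)) = (-2 + 9 + 48)*(8/5) = 55*((⅕)*8) = 55*(8/5) = 88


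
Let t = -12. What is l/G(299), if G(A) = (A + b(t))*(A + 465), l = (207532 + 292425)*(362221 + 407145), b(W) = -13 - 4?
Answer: 192324958631/107724 ≈ 1.7854e+6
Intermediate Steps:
b(W) = -17
l = 384649917262 (l = 499957*769366 = 384649917262)
G(A) = (-17 + A)*(465 + A) (G(A) = (A - 17)*(A + 465) = (-17 + A)*(465 + A))
l/G(299) = 384649917262/(-7905 + 299² + 448*299) = 384649917262/(-7905 + 89401 + 133952) = 384649917262/215448 = 384649917262*(1/215448) = 192324958631/107724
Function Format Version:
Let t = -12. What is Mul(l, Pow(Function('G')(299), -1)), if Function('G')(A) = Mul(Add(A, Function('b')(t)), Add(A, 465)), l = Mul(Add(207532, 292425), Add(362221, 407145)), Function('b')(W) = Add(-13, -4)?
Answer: Rational(192324958631, 107724) ≈ 1.7854e+6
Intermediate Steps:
Function('b')(W) = -17
l = 384649917262 (l = Mul(499957, 769366) = 384649917262)
Function('G')(A) = Mul(Add(-17, A), Add(465, A)) (Function('G')(A) = Mul(Add(A, -17), Add(A, 465)) = Mul(Add(-17, A), Add(465, A)))
Mul(l, Pow(Function('G')(299), -1)) = Mul(384649917262, Pow(Add(-7905, Pow(299, 2), Mul(448, 299)), -1)) = Mul(384649917262, Pow(Add(-7905, 89401, 133952), -1)) = Mul(384649917262, Pow(215448, -1)) = Mul(384649917262, Rational(1, 215448)) = Rational(192324958631, 107724)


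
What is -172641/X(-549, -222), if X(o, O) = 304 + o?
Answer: 24663/35 ≈ 704.66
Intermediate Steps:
-172641/X(-549, -222) = -172641/(304 - 549) = -172641/(-245) = -172641*(-1/245) = 24663/35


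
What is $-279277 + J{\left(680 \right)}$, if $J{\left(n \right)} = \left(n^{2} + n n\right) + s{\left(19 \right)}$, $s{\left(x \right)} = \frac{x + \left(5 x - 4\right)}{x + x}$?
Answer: $\frac{12264992}{19} \approx 6.4553 \cdot 10^{5}$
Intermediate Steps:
$s{\left(x \right)} = \frac{-4 + 6 x}{2 x}$ ($s{\left(x \right)} = \frac{x + \left(-4 + 5 x\right)}{2 x} = \left(-4 + 6 x\right) \frac{1}{2 x} = \frac{-4 + 6 x}{2 x}$)
$J{\left(n \right)} = \frac{55}{19} + 2 n^{2}$ ($J{\left(n \right)} = \left(n^{2} + n n\right) + \left(3 - \frac{2}{19}\right) = \left(n^{2} + n^{2}\right) + \left(3 - \frac{2}{19}\right) = 2 n^{2} + \left(3 - \frac{2}{19}\right) = 2 n^{2} + \frac{55}{19} = \frac{55}{19} + 2 n^{2}$)
$-279277 + J{\left(680 \right)} = -279277 + \left(\frac{55}{19} + 2 \cdot 680^{2}\right) = -279277 + \left(\frac{55}{19} + 2 \cdot 462400\right) = -279277 + \left(\frac{55}{19} + 924800\right) = -279277 + \frac{17571255}{19} = \frac{12264992}{19}$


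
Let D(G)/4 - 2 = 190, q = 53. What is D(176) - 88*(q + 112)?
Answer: -13752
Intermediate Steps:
D(G) = 768 (D(G) = 8 + 4*190 = 8 + 760 = 768)
D(176) - 88*(q + 112) = 768 - 88*(53 + 112) = 768 - 88*165 = 768 - 14520 = -13752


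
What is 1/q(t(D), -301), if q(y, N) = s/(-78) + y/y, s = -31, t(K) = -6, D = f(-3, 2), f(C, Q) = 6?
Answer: 78/109 ≈ 0.71560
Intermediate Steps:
D = 6
q(y, N) = 109/78 (q(y, N) = -31/(-78) + y/y = -31*(-1/78) + 1 = 31/78 + 1 = 109/78)
1/q(t(D), -301) = 1/(109/78) = 78/109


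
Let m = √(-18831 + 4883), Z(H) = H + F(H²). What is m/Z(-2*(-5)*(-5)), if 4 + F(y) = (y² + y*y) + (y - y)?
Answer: I*√3487/6249973 ≈ 9.4482e-6*I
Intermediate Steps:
F(y) = -4 + 2*y² (F(y) = -4 + ((y² + y*y) + (y - y)) = -4 + ((y² + y²) + 0) = -4 + (2*y² + 0) = -4 + 2*y²)
Z(H) = -4 + H + 2*H⁴ (Z(H) = H + (-4 + 2*(H²)²) = H + (-4 + 2*H⁴) = -4 + H + 2*H⁴)
m = 2*I*√3487 (m = √(-13948) = 2*I*√3487 ≈ 118.1*I)
m/Z(-2*(-5)*(-5)) = (2*I*√3487)/(-4 - 2*(-5)*(-5) + 2*(-2*(-5)*(-5))⁴) = (2*I*√3487)/(-4 + 10*(-5) + 2*(10*(-5))⁴) = (2*I*√3487)/(-4 - 50 + 2*(-50)⁴) = (2*I*√3487)/(-4 - 50 + 2*6250000) = (2*I*√3487)/(-4 - 50 + 12500000) = (2*I*√3487)/12499946 = (2*I*√3487)*(1/12499946) = I*√3487/6249973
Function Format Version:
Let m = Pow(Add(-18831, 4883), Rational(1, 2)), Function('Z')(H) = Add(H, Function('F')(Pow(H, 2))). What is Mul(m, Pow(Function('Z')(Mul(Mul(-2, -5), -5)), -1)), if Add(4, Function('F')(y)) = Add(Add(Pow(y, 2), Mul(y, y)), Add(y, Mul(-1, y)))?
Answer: Mul(Rational(1, 6249973), I, Pow(3487, Rational(1, 2))) ≈ Mul(9.4482e-6, I)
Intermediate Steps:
Function('F')(y) = Add(-4, Mul(2, Pow(y, 2))) (Function('F')(y) = Add(-4, Add(Add(Pow(y, 2), Mul(y, y)), Add(y, Mul(-1, y)))) = Add(-4, Add(Add(Pow(y, 2), Pow(y, 2)), 0)) = Add(-4, Add(Mul(2, Pow(y, 2)), 0)) = Add(-4, Mul(2, Pow(y, 2))))
Function('Z')(H) = Add(-4, H, Mul(2, Pow(H, 4))) (Function('Z')(H) = Add(H, Add(-4, Mul(2, Pow(Pow(H, 2), 2)))) = Add(H, Add(-4, Mul(2, Pow(H, 4)))) = Add(-4, H, Mul(2, Pow(H, 4))))
m = Mul(2, I, Pow(3487, Rational(1, 2))) (m = Pow(-13948, Rational(1, 2)) = Mul(2, I, Pow(3487, Rational(1, 2))) ≈ Mul(118.10, I))
Mul(m, Pow(Function('Z')(Mul(Mul(-2, -5), -5)), -1)) = Mul(Mul(2, I, Pow(3487, Rational(1, 2))), Pow(Add(-4, Mul(Mul(-2, -5), -5), Mul(2, Pow(Mul(Mul(-2, -5), -5), 4))), -1)) = Mul(Mul(2, I, Pow(3487, Rational(1, 2))), Pow(Add(-4, Mul(10, -5), Mul(2, Pow(Mul(10, -5), 4))), -1)) = Mul(Mul(2, I, Pow(3487, Rational(1, 2))), Pow(Add(-4, -50, Mul(2, Pow(-50, 4))), -1)) = Mul(Mul(2, I, Pow(3487, Rational(1, 2))), Pow(Add(-4, -50, Mul(2, 6250000)), -1)) = Mul(Mul(2, I, Pow(3487, Rational(1, 2))), Pow(Add(-4, -50, 12500000), -1)) = Mul(Mul(2, I, Pow(3487, Rational(1, 2))), Pow(12499946, -1)) = Mul(Mul(2, I, Pow(3487, Rational(1, 2))), Rational(1, 12499946)) = Mul(Rational(1, 6249973), I, Pow(3487, Rational(1, 2)))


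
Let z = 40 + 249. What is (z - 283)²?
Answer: 36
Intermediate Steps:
z = 289
(z - 283)² = (289 - 283)² = 6² = 36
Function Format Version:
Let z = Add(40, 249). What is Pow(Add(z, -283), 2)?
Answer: 36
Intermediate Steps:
z = 289
Pow(Add(z, -283), 2) = Pow(Add(289, -283), 2) = Pow(6, 2) = 36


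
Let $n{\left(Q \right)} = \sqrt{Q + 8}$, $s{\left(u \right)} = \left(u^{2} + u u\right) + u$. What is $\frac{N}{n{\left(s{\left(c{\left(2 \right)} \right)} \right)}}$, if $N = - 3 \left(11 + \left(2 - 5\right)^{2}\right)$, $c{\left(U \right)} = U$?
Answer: $- 10 \sqrt{2} \approx -14.142$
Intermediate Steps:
$s{\left(u \right)} = u + 2 u^{2}$ ($s{\left(u \right)} = \left(u^{2} + u^{2}\right) + u = 2 u^{2} + u = u + 2 u^{2}$)
$N = -60$ ($N = - 3 \left(11 + \left(-3\right)^{2}\right) = - 3 \left(11 + 9\right) = \left(-3\right) 20 = -60$)
$n{\left(Q \right)} = \sqrt{8 + Q}$
$\frac{N}{n{\left(s{\left(c{\left(2 \right)} \right)} \right)}} = - \frac{60}{\sqrt{8 + 2 \left(1 + 2 \cdot 2\right)}} = - \frac{60}{\sqrt{8 + 2 \left(1 + 4\right)}} = - \frac{60}{\sqrt{8 + 2 \cdot 5}} = - \frac{60}{\sqrt{8 + 10}} = - \frac{60}{\sqrt{18}} = - \frac{60}{3 \sqrt{2}} = - 60 \frac{\sqrt{2}}{6} = - 10 \sqrt{2}$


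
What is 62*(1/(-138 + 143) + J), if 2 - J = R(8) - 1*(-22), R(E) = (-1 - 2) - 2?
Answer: -4588/5 ≈ -917.60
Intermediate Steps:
R(E) = -5 (R(E) = -3 - 2 = -5)
J = -15 (J = 2 - (-5 - 1*(-22)) = 2 - (-5 + 22) = 2 - 1*17 = 2 - 17 = -15)
62*(1/(-138 + 143) + J) = 62*(1/(-138 + 143) - 15) = 62*(1/5 - 15) = 62*(⅕ - 15) = 62*(-74/5) = -4588/5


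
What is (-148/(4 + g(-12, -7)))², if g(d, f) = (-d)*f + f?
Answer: 21904/7569 ≈ 2.8939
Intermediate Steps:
g(d, f) = f - d*f (g(d, f) = -d*f + f = f - d*f)
(-148/(4 + g(-12, -7)))² = (-148/(4 - 7*(1 - 1*(-12))))² = (-148/(4 - 7*(1 + 12)))² = (-148/(4 - 7*13))² = (-148/(4 - 91))² = (-148/(-87))² = (-148*(-1/87))² = (148/87)² = 21904/7569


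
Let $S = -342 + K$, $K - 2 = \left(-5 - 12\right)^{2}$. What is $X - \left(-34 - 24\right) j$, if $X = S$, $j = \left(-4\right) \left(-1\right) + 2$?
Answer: $297$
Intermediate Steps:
$j = 6$ ($j = 4 + 2 = 6$)
$K = 291$ ($K = 2 + \left(-5 - 12\right)^{2} = 2 + \left(-17\right)^{2} = 2 + 289 = 291$)
$S = -51$ ($S = -342 + 291 = -51$)
$X = -51$
$X - \left(-34 - 24\right) j = -51 - \left(-34 - 24\right) 6 = -51 - \left(-58\right) 6 = -51 - -348 = -51 + 348 = 297$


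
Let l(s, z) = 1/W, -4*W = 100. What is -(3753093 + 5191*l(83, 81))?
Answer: -93822134/25 ≈ -3.7529e+6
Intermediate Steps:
W = -25 (W = -¼*100 = -25)
l(s, z) = -1/25 (l(s, z) = 1/(-25) = -1/25)
-(3753093 + 5191*l(83, 81)) = -5191/(1/(-1/25 + 723)) = -5191/(1/(18074/25)) = -5191/25/18074 = -5191*18074/25 = -93822134/25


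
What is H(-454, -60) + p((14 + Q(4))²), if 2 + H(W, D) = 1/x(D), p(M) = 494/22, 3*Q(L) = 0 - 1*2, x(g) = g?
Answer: 13489/660 ≈ 20.438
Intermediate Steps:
Q(L) = -⅔ (Q(L) = (0 - 1*2)/3 = (0 - 2)/3 = (⅓)*(-2) = -⅔)
p(M) = 247/11 (p(M) = 494*(1/22) = 247/11)
H(W, D) = -2 + 1/D
H(-454, -60) + p((14 + Q(4))²) = (-2 + 1/(-60)) + 247/11 = (-2 - 1/60) + 247/11 = -121/60 + 247/11 = 13489/660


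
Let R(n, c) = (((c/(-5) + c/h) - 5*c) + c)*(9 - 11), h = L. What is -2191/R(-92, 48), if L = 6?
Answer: -10955/1936 ≈ -5.6586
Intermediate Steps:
h = 6
R(n, c) = 121*c/15 (R(n, c) = (((c/(-5) + c/6) - 5*c) + c)*(9 - 11) = (((c*(-⅕) + c*(⅙)) - 5*c) + c)*(-2) = (((-c/5 + c/6) - 5*c) + c)*(-2) = ((-c/30 - 5*c) + c)*(-2) = (-151*c/30 + c)*(-2) = -121*c/30*(-2) = 121*c/15)
-2191/R(-92, 48) = -2191/((121/15)*48) = -2191/1936/5 = -2191*5/1936 = -10955/1936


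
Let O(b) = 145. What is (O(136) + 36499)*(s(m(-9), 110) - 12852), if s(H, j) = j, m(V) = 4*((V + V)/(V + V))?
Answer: -466917848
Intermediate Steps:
m(V) = 4 (m(V) = 4*((2*V)/((2*V))) = 4*((2*V)*(1/(2*V))) = 4*1 = 4)
(O(136) + 36499)*(s(m(-9), 110) - 12852) = (145 + 36499)*(110 - 12852) = 36644*(-12742) = -466917848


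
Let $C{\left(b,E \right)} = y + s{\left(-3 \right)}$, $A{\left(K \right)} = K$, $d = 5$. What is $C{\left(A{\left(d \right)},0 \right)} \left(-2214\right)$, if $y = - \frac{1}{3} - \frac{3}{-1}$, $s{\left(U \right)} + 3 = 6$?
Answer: $-12546$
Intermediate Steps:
$s{\left(U \right)} = 3$ ($s{\left(U \right)} = -3 + 6 = 3$)
$y = \frac{8}{3}$ ($y = \left(-1\right) \frac{1}{3} - -3 = - \frac{1}{3} + 3 = \frac{8}{3} \approx 2.6667$)
$C{\left(b,E \right)} = \frac{17}{3}$ ($C{\left(b,E \right)} = \frac{8}{3} + 3 = \frac{17}{3}$)
$C{\left(A{\left(d \right)},0 \right)} \left(-2214\right) = \frac{17}{3} \left(-2214\right) = -12546$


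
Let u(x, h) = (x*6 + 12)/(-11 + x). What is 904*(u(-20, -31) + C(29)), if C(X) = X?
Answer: 910328/31 ≈ 29365.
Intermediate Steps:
u(x, h) = (12 + 6*x)/(-11 + x) (u(x, h) = (6*x + 12)/(-11 + x) = (12 + 6*x)/(-11 + x))
904*(u(-20, -31) + C(29)) = 904*(6*(2 - 20)/(-11 - 20) + 29) = 904*(6*(-18)/(-31) + 29) = 904*(6*(-1/31)*(-18) + 29) = 904*(108/31 + 29) = 904*(1007/31) = 910328/31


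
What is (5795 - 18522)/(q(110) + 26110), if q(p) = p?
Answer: -12727/26220 ≈ -0.48539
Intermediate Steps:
(5795 - 18522)/(q(110) + 26110) = (5795 - 18522)/(110 + 26110) = -12727/26220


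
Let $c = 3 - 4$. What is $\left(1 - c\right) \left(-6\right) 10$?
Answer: $-120$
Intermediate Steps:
$c = -1$
$\left(1 - c\right) \left(-6\right) 10 = \left(1 - -1\right) \left(-6\right) 10 = \left(1 + 1\right) \left(-6\right) 10 = 2 \left(-6\right) 10 = \left(-12\right) 10 = -120$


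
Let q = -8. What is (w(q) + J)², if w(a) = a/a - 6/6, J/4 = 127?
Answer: 258064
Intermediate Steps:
J = 508 (J = 4*127 = 508)
w(a) = 0 (w(a) = 1 - 6*⅙ = 1 - 1 = 0)
(w(q) + J)² = (0 + 508)² = 508² = 258064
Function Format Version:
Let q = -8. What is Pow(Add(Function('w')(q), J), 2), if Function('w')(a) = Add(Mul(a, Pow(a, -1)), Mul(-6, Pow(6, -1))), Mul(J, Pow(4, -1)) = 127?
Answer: 258064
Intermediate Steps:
J = 508 (J = Mul(4, 127) = 508)
Function('w')(a) = 0 (Function('w')(a) = Add(1, Mul(-6, Rational(1, 6))) = Add(1, -1) = 0)
Pow(Add(Function('w')(q), J), 2) = Pow(Add(0, 508), 2) = Pow(508, 2) = 258064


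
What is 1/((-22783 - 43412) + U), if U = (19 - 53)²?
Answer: -1/65039 ≈ -1.5375e-5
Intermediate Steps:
U = 1156 (U = (-34)² = 1156)
1/((-22783 - 43412) + U) = 1/((-22783 - 43412) + 1156) = 1/(-66195 + 1156) = 1/(-65039) = -1/65039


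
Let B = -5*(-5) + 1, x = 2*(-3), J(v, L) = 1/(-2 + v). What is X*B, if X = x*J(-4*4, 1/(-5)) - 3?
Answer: -208/3 ≈ -69.333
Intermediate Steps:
x = -6
B = 26 (B = 25 + 1 = 26)
X = -8/3 (X = -6/(-2 - 4*4) - 3 = -6/(-2 - 16) - 3 = -6/(-18) - 3 = -6*(-1/18) - 3 = ⅓ - 3 = -8/3 ≈ -2.6667)
X*B = -8/3*26 = -208/3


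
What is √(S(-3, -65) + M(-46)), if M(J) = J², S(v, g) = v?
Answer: √2113 ≈ 45.967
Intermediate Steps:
√(S(-3, -65) + M(-46)) = √(-3 + (-46)²) = √(-3 + 2116) = √2113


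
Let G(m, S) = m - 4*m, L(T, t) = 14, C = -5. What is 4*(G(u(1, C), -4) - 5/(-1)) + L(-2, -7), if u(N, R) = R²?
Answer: -266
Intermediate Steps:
G(m, S) = -3*m
4*(G(u(1, C), -4) - 5/(-1)) + L(-2, -7) = 4*(-3*(-5)² - 5/(-1)) + 14 = 4*(-3*25 - 5*(-1)) + 14 = 4*(-75 + 5) + 14 = 4*(-70) + 14 = -280 + 14 = -266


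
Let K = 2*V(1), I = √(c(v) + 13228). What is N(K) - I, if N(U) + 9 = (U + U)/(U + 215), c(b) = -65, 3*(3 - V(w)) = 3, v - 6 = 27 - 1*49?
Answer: -1963/219 - √13163 ≈ -123.69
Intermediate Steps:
v = -16 (v = 6 + (27 - 1*49) = 6 + (27 - 49) = 6 - 22 = -16)
V(w) = 2 (V(w) = 3 - ⅓*3 = 3 - 1 = 2)
I = √13163 (I = √(-65 + 13228) = √13163 ≈ 114.73)
K = 4 (K = 2*2 = 4)
N(U) = -9 + 2*U/(215 + U) (N(U) = -9 + (U + U)/(U + 215) = -9 + (2*U)/(215 + U) = -9 + 2*U/(215 + U))
N(K) - I = (-1935 - 7*4)/(215 + 4) - √13163 = (-1935 - 28)/219 - √13163 = (1/219)*(-1963) - √13163 = -1963/219 - √13163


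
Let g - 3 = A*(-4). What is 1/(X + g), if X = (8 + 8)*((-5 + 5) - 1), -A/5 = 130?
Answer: 1/2587 ≈ 0.00038655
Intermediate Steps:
A = -650 (A = -5*130 = -650)
g = 2603 (g = 3 - 650*(-4) = 3 + 2600 = 2603)
X = -16 (X = 16*(0 - 1) = 16*(-1) = -16)
1/(X + g) = 1/(-16 + 2603) = 1/2587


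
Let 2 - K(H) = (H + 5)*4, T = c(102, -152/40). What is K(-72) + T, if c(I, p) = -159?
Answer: 111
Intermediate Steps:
T = -159
K(H) = -18 - 4*H (K(H) = 2 - (H + 5)*4 = 2 - (5 + H)*4 = 2 - (20 + 4*H) = 2 + (-20 - 4*H) = -18 - 4*H)
K(-72) + T = (-18 - 4*(-72)) - 159 = (-18 + 288) - 159 = 270 - 159 = 111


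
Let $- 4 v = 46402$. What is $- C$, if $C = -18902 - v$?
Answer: $\frac{14603}{2} \approx 7301.5$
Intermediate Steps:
$v = - \frac{23201}{2}$ ($v = \left(- \frac{1}{4}\right) 46402 = - \frac{23201}{2} \approx -11601.0$)
$C = - \frac{14603}{2}$ ($C = -18902 - - \frac{23201}{2} = -18902 + \frac{23201}{2} = - \frac{14603}{2} \approx -7301.5$)
$- C = \left(-1\right) \left(- \frac{14603}{2}\right) = \frac{14603}{2}$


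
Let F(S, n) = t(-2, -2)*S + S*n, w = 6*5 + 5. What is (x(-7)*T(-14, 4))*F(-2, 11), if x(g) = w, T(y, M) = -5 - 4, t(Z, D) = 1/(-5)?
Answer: 6804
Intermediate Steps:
t(Z, D) = -⅕
w = 35 (w = 30 + 5 = 35)
F(S, n) = -S/5 + S*n
T(y, M) = -9
x(g) = 35
(x(-7)*T(-14, 4))*F(-2, 11) = (35*(-9))*(-2*(-⅕ + 11)) = -(-630)*54/5 = -315*(-108/5) = 6804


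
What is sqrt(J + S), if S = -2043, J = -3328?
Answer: I*sqrt(5371) ≈ 73.287*I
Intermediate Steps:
sqrt(J + S) = sqrt(-3328 - 2043) = sqrt(-5371) = I*sqrt(5371)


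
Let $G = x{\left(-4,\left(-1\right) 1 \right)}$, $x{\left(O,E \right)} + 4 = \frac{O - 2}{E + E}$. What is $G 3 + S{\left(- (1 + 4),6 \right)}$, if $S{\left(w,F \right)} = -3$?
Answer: $-6$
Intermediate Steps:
$x{\left(O,E \right)} = -4 + \frac{-2 + O}{2 E}$ ($x{\left(O,E \right)} = -4 + \frac{O - 2}{E + E} = -4 + \frac{-2 + O}{2 E}$)
$G = -1$ ($G = \frac{-2 - 4 - 8 \left(\left(-1\right) 1\right)}{2 \left(\left(-1\right) 1\right)} = \frac{-2 - 4 - -8}{2 \left(-1\right)} = \frac{1}{2} \left(-1\right) \left(-2 - 4 + 8\right) = \frac{1}{2} \left(-1\right) 2 = -1$)
$G 3 + S{\left(- (1 + 4),6 \right)} = \left(-1\right) 3 - 3 = -3 - 3 = -6$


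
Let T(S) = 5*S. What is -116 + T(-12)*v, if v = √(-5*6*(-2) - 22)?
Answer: -116 - 60*√38 ≈ -485.86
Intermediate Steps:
v = √38 (v = √(-30*(-2) - 22) = √(60 - 22) = √38 ≈ 6.1644)
-116 + T(-12)*v = -116 + (5*(-12))*√38 = -116 - 60*√38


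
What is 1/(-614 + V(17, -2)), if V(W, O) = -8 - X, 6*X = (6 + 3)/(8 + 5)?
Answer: -26/16175 ≈ -0.0016074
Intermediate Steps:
X = 3/26 (X = ((6 + 3)/(8 + 5))/6 = (9/13)/6 = (9*(1/13))/6 = (⅙)*(9/13) = 3/26 ≈ 0.11538)
V(W, O) = -211/26 (V(W, O) = -8 - 1*3/26 = -8 - 3/26 = -211/26)
1/(-614 + V(17, -2)) = 1/(-614 - 211/26) = 1/(-16175/26) = -26/16175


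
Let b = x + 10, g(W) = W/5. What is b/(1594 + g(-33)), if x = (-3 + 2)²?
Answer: 55/7937 ≈ 0.0069296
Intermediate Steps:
x = 1 (x = (-1)² = 1)
g(W) = W/5
b = 11 (b = 1 + 10 = 11)
b/(1594 + g(-33)) = 11/(1594 + (⅕)*(-33)) = 11/(1594 - 33/5) = 11/(7937/5) = 11*(5/7937) = 55/7937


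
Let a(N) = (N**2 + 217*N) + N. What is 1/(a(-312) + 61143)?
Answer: 1/90471 ≈ 1.1053e-5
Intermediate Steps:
a(N) = N**2 + 218*N
1/(a(-312) + 61143) = 1/(-312*(218 - 312) + 61143) = 1/(-312*(-94) + 61143) = 1/(29328 + 61143) = 1/90471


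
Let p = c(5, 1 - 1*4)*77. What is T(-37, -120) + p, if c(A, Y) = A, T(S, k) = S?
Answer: 348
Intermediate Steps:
p = 385 (p = 5*77 = 385)
T(-37, -120) + p = -37 + 385 = 348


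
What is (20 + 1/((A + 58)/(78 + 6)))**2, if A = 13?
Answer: 2262016/5041 ≈ 448.72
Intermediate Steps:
(20 + 1/((A + 58)/(78 + 6)))**2 = (20 + 1/((13 + 58)/(78 + 6)))**2 = (20 + 1/(71/84))**2 = (20 + 84/71)**2 = (1504/71)**2 = 2262016/5041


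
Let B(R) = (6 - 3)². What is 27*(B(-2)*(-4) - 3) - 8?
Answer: -1061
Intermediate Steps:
B(R) = 9 (B(R) = 3² = 9)
27*(B(-2)*(-4) - 3) - 8 = 27*(9*(-4) - 3) - 8 = 27*(-36 - 3) - 8 = 27*(-39) - 8 = -1053 - 8 = -1061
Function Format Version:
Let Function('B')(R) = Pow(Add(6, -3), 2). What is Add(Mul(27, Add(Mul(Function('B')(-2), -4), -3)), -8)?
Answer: -1061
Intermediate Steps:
Function('B')(R) = 9 (Function('B')(R) = Pow(3, 2) = 9)
Add(Mul(27, Add(Mul(Function('B')(-2), -4), -3)), -8) = Add(Mul(27, Add(Mul(9, -4), -3)), -8) = Add(Mul(27, Add(-36, -3)), -8) = Add(Mul(27, -39), -8) = Add(-1053, -8) = -1061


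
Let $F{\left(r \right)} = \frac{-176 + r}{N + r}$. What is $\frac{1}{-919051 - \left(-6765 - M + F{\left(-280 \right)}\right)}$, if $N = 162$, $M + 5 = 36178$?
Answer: $- \frac{59}{51690895} \approx -1.1414 \cdot 10^{-6}$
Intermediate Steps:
$M = 36173$ ($M = -5 + 36178 = 36173$)
$F{\left(r \right)} = \frac{-176 + r}{162 + r}$
$\frac{1}{-919051 - \left(-6765 - M + F{\left(-280 \right)}\right)} = \frac{1}{-919051 - \left(-6765 - 36173 + \frac{-176 - 280}{162 - 280}\right)} = \frac{1}{-919051 + \left(6765 - \left(\frac{1}{-118} \left(-456\right) - 36173\right)\right)} = \frac{1}{-919051 + \left(6765 - \left(\left(- \frac{1}{118}\right) \left(-456\right) - 36173\right)\right)} = \frac{1}{-919051 + \left(6765 - \left(\frac{228}{59} - 36173\right)\right)} = \frac{1}{-919051 + \left(6765 - - \frac{2133979}{59}\right)} = \frac{1}{-919051 + \left(6765 + \frac{2133979}{59}\right)} = \frac{1}{-919051 + \frac{2533114}{59}} = \frac{1}{- \frac{51690895}{59}} = - \frac{59}{51690895}$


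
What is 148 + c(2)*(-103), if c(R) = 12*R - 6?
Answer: -1706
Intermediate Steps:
c(R) = -6 + 12*R
148 + c(2)*(-103) = 148 + (-6 + 12*2)*(-103) = 148 + (-6 + 24)*(-103) = 148 + 18*(-103) = 148 - 1854 = -1706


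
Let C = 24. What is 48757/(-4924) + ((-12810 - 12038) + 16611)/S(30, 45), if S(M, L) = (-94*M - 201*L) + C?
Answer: -536772649/58305084 ≈ -9.2063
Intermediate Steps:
S(M, L) = 24 - 201*L - 94*M (S(M, L) = (-94*M - 201*L) + 24 = (-201*L - 94*M) + 24 = 24 - 201*L - 94*M)
48757/(-4924) + ((-12810 - 12038) + 16611)/S(30, 45) = 48757/(-4924) + ((-12810 - 12038) + 16611)/(24 - 201*45 - 94*30) = 48757*(-1/4924) + (-24848 + 16611)/(24 - 9045 - 2820) = -48757/4924 - 8237/(-11841) = -48757/4924 - 8237*(-1/11841) = -48757/4924 + 8237/11841 = -536772649/58305084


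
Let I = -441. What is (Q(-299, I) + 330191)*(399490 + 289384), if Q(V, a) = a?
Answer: 227156201500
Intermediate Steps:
(Q(-299, I) + 330191)*(399490 + 289384) = (-441 + 330191)*(399490 + 289384) = 329750*688874 = 227156201500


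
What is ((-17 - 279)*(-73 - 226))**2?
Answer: 7832958016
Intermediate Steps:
((-17 - 279)*(-73 - 226))**2 = (-296*(-299))**2 = 88504**2 = 7832958016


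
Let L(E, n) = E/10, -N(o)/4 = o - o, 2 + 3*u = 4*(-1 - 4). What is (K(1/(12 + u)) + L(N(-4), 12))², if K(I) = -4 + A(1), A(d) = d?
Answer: 9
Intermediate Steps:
u = -22/3 (u = -⅔ + (4*(-1 - 4))/3 = -⅔ + (4*(-5))/3 = -⅔ + (⅓)*(-20) = -⅔ - 20/3 = -22/3 ≈ -7.3333)
N(o) = 0 (N(o) = -4*(o - o) = -4*0 = 0)
K(I) = -3 (K(I) = -4 + 1 = -3)
L(E, n) = E/10 (L(E, n) = E*(⅒) = E/10)
(K(1/(12 + u)) + L(N(-4), 12))² = (-3 + (⅒)*0)² = (-3 + 0)² = (-3)² = 9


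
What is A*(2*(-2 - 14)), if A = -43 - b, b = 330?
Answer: 11936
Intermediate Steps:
A = -373 (A = -43 - 1*330 = -43 - 330 = -373)
A*(2*(-2 - 14)) = -746*(-2 - 14) = -746*(-16) = -373*(-32) = 11936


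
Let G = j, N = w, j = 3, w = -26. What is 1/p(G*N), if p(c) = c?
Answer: -1/78 ≈ -0.012821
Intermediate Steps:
N = -26
G = 3
1/p(G*N) = 1/(3*(-26)) = 1/(-78) = -1/78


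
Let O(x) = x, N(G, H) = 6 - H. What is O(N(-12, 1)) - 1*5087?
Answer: -5082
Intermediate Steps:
O(N(-12, 1)) - 1*5087 = (6 - 1*1) - 1*5087 = (6 - 1) - 5087 = 5 - 5087 = -5082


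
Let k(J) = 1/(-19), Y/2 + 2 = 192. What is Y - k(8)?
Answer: 7221/19 ≈ 380.05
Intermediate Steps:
Y = 380 (Y = -4 + 2*192 = -4 + 384 = 380)
k(J) = -1/19
Y - k(8) = 380 - 1*(-1/19) = 380 + 1/19 = 7221/19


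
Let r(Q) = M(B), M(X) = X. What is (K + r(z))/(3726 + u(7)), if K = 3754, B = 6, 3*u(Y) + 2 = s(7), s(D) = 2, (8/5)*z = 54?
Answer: 1880/1863 ≈ 1.0091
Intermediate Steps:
z = 135/4 (z = (5/8)*54 = 135/4 ≈ 33.750)
u(Y) = 0 (u(Y) = -2/3 + (1/3)*2 = -2/3 + 2/3 = 0)
r(Q) = 6
(K + r(z))/(3726 + u(7)) = (3754 + 6)/(3726 + 0) = 3760/3726 = 3760*(1/3726) = 1880/1863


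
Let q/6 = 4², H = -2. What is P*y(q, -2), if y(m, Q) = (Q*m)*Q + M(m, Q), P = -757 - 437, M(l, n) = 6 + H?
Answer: -463272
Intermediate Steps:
M(l, n) = 4 (M(l, n) = 6 - 2 = 4)
q = 96 (q = 6*4² = 6*16 = 96)
P = -1194
y(m, Q) = 4 + m*Q² (y(m, Q) = (Q*m)*Q + 4 = m*Q² + 4 = 4 + m*Q²)
P*y(q, -2) = -1194*(4 + 96*(-2)²) = -1194*(4 + 96*4) = -1194*(4 + 384) = -1194*388 = -463272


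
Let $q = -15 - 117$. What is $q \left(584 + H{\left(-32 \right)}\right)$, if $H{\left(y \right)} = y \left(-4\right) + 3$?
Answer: $-94380$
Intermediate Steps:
$H{\left(y \right)} = 3 - 4 y$ ($H{\left(y \right)} = - 4 y + 3 = 3 - 4 y$)
$q = -132$ ($q = -15 - 117 = -132$)
$q \left(584 + H{\left(-32 \right)}\right) = - 132 \left(584 + \left(3 - -128\right)\right) = - 132 \left(584 + \left(3 + 128\right)\right) = - 132 \left(584 + 131\right) = \left(-132\right) 715 = -94380$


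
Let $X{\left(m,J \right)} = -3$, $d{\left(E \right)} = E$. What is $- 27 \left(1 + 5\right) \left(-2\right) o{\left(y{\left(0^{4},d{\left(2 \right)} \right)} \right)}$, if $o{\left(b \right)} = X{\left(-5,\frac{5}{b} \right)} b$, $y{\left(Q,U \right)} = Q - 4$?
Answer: $3888$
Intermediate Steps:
$y{\left(Q,U \right)} = -4 + Q$
$o{\left(b \right)} = - 3 b$
$- 27 \left(1 + 5\right) \left(-2\right) o{\left(y{\left(0^{4},d{\left(2 \right)} \right)} \right)} = - 27 \left(1 + 5\right) \left(-2\right) \left(- 3 \left(-4 + 0^{4}\right)\right) = - 27 \cdot 6 \left(-2\right) \left(- 3 \left(-4 + 0\right)\right) = \left(-27\right) \left(-12\right) \left(\left(-3\right) \left(-4\right)\right) = 324 \cdot 12 = 3888$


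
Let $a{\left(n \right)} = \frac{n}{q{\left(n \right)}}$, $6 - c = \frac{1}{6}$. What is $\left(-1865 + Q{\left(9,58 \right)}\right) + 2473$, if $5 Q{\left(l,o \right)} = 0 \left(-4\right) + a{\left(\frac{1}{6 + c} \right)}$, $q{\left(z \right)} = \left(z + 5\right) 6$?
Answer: $\frac{1097441}{1805} \approx 608.0$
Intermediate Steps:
$q{\left(z \right)} = 30 + 6 z$ ($q{\left(z \right)} = \left(5 + z\right) 6 = 30 + 6 z$)
$c = \frac{35}{6}$ ($c = 6 - \frac{1}{6} = \frac{35}{6} \approx 5.8333$)
$a{\left(n \right)} = \frac{n}{30 + 6 n}$
$Q{\left(l,o \right)} = \frac{1}{1805}$ ($Q{\left(l,o \right)} = \frac{0 \left(-4\right) + \frac{1}{6 \left(6 + \frac{35}{6}\right) \left(5 + \frac{1}{6 + \frac{35}{6}}\right)}}{5} = \frac{0 + \frac{1}{6 \cdot \frac{71}{6} \left(5 + \frac{1}{\frac{71}{6}}\right)}}{5} = \frac{0 + \frac{1}{6} \cdot \frac{6}{71} \frac{1}{5 + \frac{6}{71}}}{5} = \frac{0 + \frac{1}{6} \cdot \frac{6}{71} \frac{1}{\frac{361}{71}}}{5} = \frac{0 + \frac{1}{6} \cdot \frac{6}{71} \cdot \frac{71}{361}}{5} = \frac{0 + \frac{1}{361}}{5} = \frac{1}{5} \cdot \frac{1}{361} = \frac{1}{1805}$)
$\left(-1865 + Q{\left(9,58 \right)}\right) + 2473 = \left(-1865 + \frac{1}{1805}\right) + 2473 = - \frac{3366324}{1805} + 2473 = \frac{1097441}{1805}$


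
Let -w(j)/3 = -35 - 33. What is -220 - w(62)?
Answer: -424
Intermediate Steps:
w(j) = 204 (w(j) = -3*(-35 - 33) = -3*(-68) = 204)
-220 - w(62) = -220 - 1*204 = -220 - 204 = -424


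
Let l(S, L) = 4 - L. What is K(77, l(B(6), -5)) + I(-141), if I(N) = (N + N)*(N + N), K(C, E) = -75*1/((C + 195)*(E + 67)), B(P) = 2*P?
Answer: 1643920053/20672 ≈ 79524.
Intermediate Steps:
K(C, E) = -75/((67 + E)*(195 + C)) (K(C, E) = -75*1/((67 + E)*(195 + C)) = -75/((67 + E)*(195 + C)))
I(N) = 4*N**2 (I(N) = (2*N)*(2*N) = 4*N**2)
K(77, l(B(6), -5)) + I(-141) = -75/(13065 + 67*77 + 195*(4 - 1*(-5)) + 77*(4 - 1*(-5))) + 4*(-141)**2 = -75/(13065 + 5159 + 195*(4 + 5) + 77*(4 + 5)) + 4*19881 = -75/(13065 + 5159 + 195*9 + 77*9) + 79524 = -75/(13065 + 5159 + 1755 + 693) + 79524 = -75/20672 + 79524 = 1643920053/20672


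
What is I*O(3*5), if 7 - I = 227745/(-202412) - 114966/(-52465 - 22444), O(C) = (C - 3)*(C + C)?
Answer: 1284775917030/541517161 ≈ 2372.5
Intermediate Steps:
O(C) = 2*C*(-3 + C) (O(C) = (-3 + C)*(2*C) = 2*C*(-3 + C))
I = 14275287967/2166068644 (I = 7 - (227745/(-202412) - 114966/(-52465 - 22444)) = 7 - (227745*(-1/202412) - 114966/(-74909)) = 7 - (-32535/28916 - 114966*(-1/74909)) = 7 - (-32535/28916 + 114966/74909) = 7 - 1*887192541/2166068644 = 7 - 887192541/2166068644 = 14275287967/2166068644 ≈ 6.5904)
I*O(3*5) = 14275287967*(2*(3*5)*(-3 + 3*5))/2166068644 = 14275287967*(2*15*(-3 + 15))/2166068644 = 14275287967*(2*15*12)/2166068644 = (14275287967/2166068644)*360 = 1284775917030/541517161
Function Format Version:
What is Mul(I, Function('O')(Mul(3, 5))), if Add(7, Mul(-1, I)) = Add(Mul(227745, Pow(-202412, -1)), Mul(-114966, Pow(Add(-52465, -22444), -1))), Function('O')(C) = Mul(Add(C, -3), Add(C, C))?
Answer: Rational(1284775917030, 541517161) ≈ 2372.5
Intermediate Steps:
Function('O')(C) = Mul(2, C, Add(-3, C)) (Function('O')(C) = Mul(Add(-3, C), Mul(2, C)) = Mul(2, C, Add(-3, C)))
I = Rational(14275287967, 2166068644) (I = Add(7, Mul(-1, Add(Mul(227745, Pow(-202412, -1)), Mul(-114966, Pow(Add(-52465, -22444), -1))))) = Add(7, Mul(-1, Add(Mul(227745, Rational(-1, 202412)), Mul(-114966, Pow(-74909, -1))))) = Add(7, Mul(-1, Add(Rational(-32535, 28916), Mul(-114966, Rational(-1, 74909))))) = Add(7, Mul(-1, Add(Rational(-32535, 28916), Rational(114966, 74909)))) = Add(7, Mul(-1, Rational(887192541, 2166068644))) = Add(7, Rational(-887192541, 2166068644)) = Rational(14275287967, 2166068644) ≈ 6.5904)
Mul(I, Function('O')(Mul(3, 5))) = Mul(Rational(14275287967, 2166068644), Mul(2, Mul(3, 5), Add(-3, Mul(3, 5)))) = Mul(Rational(14275287967, 2166068644), Mul(2, 15, Add(-3, 15))) = Mul(Rational(14275287967, 2166068644), Mul(2, 15, 12)) = Mul(Rational(14275287967, 2166068644), 360) = Rational(1284775917030, 541517161)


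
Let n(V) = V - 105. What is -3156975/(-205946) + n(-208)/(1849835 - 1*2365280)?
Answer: 1627311439973/106153835970 ≈ 15.330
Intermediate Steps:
n(V) = -105 + V
-3156975/(-205946) + n(-208)/(1849835 - 1*2365280) = -3156975/(-205946) + (-105 - 208)/(1849835 - 1*2365280) = -3156975*(-1/205946) - 313/(1849835 - 2365280) = 3156975/205946 - 313/(-515445) = 3156975/205946 - 313*(-1/515445) = 3156975/205946 + 313/515445 = 1627311439973/106153835970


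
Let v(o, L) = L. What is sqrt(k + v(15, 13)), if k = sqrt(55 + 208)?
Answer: sqrt(13 + sqrt(263)) ≈ 5.4053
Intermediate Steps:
k = sqrt(263) ≈ 16.217
sqrt(k + v(15, 13)) = sqrt(sqrt(263) + 13) = sqrt(13 + sqrt(263))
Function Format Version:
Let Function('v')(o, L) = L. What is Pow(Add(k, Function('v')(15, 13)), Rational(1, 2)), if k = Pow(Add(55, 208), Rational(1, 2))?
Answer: Pow(Add(13, Pow(263, Rational(1, 2))), Rational(1, 2)) ≈ 5.4053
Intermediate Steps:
k = Pow(263, Rational(1, 2)) ≈ 16.217
Pow(Add(k, Function('v')(15, 13)), Rational(1, 2)) = Pow(Add(Pow(263, Rational(1, 2)), 13), Rational(1, 2)) = Pow(Add(13, Pow(263, Rational(1, 2))), Rational(1, 2))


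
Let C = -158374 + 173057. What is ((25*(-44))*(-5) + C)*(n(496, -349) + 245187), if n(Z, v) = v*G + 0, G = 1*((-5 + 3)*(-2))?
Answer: 4920433753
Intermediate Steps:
G = 4 (G = 1*(-2*(-2)) = 1*4 = 4)
n(Z, v) = 4*v (n(Z, v) = v*4 + 0 = 4*v + 0 = 4*v)
C = 14683
((25*(-44))*(-5) + C)*(n(496, -349) + 245187) = ((25*(-44))*(-5) + 14683)*(4*(-349) + 245187) = (-1100*(-5) + 14683)*(-1396 + 245187) = (5500 + 14683)*243791 = 20183*243791 = 4920433753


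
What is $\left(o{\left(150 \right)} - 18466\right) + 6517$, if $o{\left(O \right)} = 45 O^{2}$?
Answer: $1000551$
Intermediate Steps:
$\left(o{\left(150 \right)} - 18466\right) + 6517 = \left(45 \cdot 150^{2} - 18466\right) + 6517 = \left(45 \cdot 22500 - 18466\right) + 6517 = \left(1012500 - 18466\right) + 6517 = 994034 + 6517 = 1000551$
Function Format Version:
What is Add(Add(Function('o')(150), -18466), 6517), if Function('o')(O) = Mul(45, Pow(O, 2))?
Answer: 1000551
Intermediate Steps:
Add(Add(Function('o')(150), -18466), 6517) = Add(Add(Mul(45, Pow(150, 2)), -18466), 6517) = Add(Add(Mul(45, 22500), -18466), 6517) = Add(Add(1012500, -18466), 6517) = Add(994034, 6517) = 1000551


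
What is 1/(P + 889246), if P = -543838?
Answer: 1/345408 ≈ 2.8951e-6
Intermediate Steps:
1/(P + 889246) = 1/(-543838 + 889246) = 1/345408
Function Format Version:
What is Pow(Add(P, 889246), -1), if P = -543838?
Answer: Rational(1, 345408) ≈ 2.8951e-6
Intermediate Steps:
Pow(Add(P, 889246), -1) = Pow(Add(-543838, 889246), -1) = Pow(345408, -1) = Rational(1, 345408)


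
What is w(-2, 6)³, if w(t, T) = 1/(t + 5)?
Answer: 1/27 ≈ 0.037037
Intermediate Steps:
w(t, T) = 1/(5 + t)
w(-2, 6)³ = (1/(5 - 2))³ = (1/3)³ = (⅓)³ = 1/27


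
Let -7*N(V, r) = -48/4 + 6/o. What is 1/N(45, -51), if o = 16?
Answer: 56/93 ≈ 0.60215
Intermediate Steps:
N(V, r) = 93/56 (N(V, r) = -(-48/4 + 6/16)/7 = -(-48*¼ + 6*(1/16))/7 = -(-12 + 3/8)/7 = -⅐*(-93/8) = 93/56)
1/N(45, -51) = 1/(93/56) = 56/93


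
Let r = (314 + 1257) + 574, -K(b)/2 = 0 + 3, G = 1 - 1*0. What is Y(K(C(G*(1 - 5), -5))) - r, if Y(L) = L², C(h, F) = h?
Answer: -2109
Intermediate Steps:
G = 1 (G = 1 + 0 = 1)
K(b) = -6 (K(b) = -2*(0 + 3) = -2*3 = -6)
r = 2145 (r = 1571 + 574 = 2145)
Y(K(C(G*(1 - 5), -5))) - r = (-6)² - 1*2145 = 36 - 2145 = -2109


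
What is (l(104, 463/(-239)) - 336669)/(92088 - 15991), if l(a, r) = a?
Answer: -336565/76097 ≈ -4.4228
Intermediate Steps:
(l(104, 463/(-239)) - 336669)/(92088 - 15991) = (104 - 336669)/(92088 - 15991) = -336565/76097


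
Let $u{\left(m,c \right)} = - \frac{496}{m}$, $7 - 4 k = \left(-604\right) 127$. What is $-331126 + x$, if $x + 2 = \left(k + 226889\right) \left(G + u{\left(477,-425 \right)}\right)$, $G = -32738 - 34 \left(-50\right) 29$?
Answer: $\frac{3887346872707}{954} \approx 4.0748 \cdot 10^{9}$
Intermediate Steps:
$G = 16562$ ($G = -32738 - \left(-1700\right) 29 = -32738 - -49300 = -32738 + 49300 = 16562$)
$k = \frac{76715}{4}$ ($k = \frac{7}{4} - \frac{\left(-604\right) 127}{4} = \frac{7}{4} - -19177 = \frac{7}{4} + 19177 = \frac{76715}{4} \approx 19179.0$)
$x = \frac{3887662766911}{954}$ ($x = -2 + \left(\frac{76715}{4} + 226889\right) \left(16562 - \frac{496}{477}\right) = -2 + \frac{984271 \left(16562 - \frac{496}{477}\right)}{4} = -2 + \frac{984271}{4} \cdot \frac{7899578}{477} = -2 + \frac{3887662768819}{954} = \frac{3887662766911}{954} \approx 4.0751 \cdot 10^{9}$)
$-331126 + x = -331126 + \frac{3887662766911}{954} = \frac{3887346872707}{954}$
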